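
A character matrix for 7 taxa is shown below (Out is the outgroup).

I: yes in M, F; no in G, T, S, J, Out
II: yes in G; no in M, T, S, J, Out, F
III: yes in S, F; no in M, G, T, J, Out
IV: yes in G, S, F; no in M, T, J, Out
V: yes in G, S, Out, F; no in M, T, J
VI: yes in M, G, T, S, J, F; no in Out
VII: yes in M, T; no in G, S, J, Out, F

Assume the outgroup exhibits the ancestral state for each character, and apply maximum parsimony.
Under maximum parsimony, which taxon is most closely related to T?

Character polarity is set by the outgroup: the derived state is whichever differs from the outgroup's state, so for V the derived state is 'no', and for the remaining characters it is 'yes'.
I (state 'yes') occurs in F and M but conflicts with the nesting implied by the other characters — most parsimoniously interpreted as homoplasy.
II: derived state 'yes' in G only — an autapomorphy, so it tells us nothing about relationships among taxa.
III (derived state 'yes') is shared by F and S — a synapomorphy uniting that clade.
IV (derived state 'yes') is shared by F, G, and S — a synapomorphy uniting that clade.
Only J, M, and T show the derived state 'no' for V, supporting them as a clade.
VI (derived state 'yes') is shared by all ingroup taxa — unites the whole ingroup.
VII (derived state 'yes') is shared by M and T — a synapomorphy uniting that clade.
Most parsimonious ingroup topology: (((M,T),J),((S,F),G)).
T and M form a cherry on this tree, so they are sister taxa.

M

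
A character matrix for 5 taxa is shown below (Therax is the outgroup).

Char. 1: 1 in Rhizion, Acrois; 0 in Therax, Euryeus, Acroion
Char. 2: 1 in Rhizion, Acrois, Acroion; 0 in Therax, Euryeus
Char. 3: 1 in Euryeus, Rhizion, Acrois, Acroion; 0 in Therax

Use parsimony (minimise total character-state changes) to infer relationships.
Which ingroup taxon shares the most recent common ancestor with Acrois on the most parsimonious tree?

Rhizion

The outgroup has state '0' for every character, so '1' is the derived state throughout.
Char. 1 (derived state '1') is shared by Acrois and Rhizion — a synapomorphy uniting that clade.
Only Acroion, Acrois, and Rhizion show the derived state '1' for Char. 2, supporting them as a clade.
All ingroup taxa share the derived state '1' for Char. 3; it defines the ingroup but does not resolve relationships within it.
Most parsimonious ingroup topology: (Euryeus,((Rhizion,Acrois),Acroion)).
Acrois and Rhizion form a cherry on this tree, so they are sister taxa.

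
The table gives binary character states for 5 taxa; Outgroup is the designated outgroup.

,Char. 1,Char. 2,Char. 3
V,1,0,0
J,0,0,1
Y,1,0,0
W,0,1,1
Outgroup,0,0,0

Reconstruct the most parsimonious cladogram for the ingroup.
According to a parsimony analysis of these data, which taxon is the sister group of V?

The outgroup has state '0' for every character, so '1' is the derived state throughout.
Char. 1: derived state '1' in V and Y only — synapomorphy for {V, Y}.
Char. 2 (derived state '1') is unique to W (autapomorphy; uninformative for grouping).
Char. 3: derived state '1' in J and W only — synapomorphy for {J, W}.
Most parsimonious ingroup topology: ((J,W),(Y,V)).
V and Y form a cherry on this tree, so they are sister taxa.

Y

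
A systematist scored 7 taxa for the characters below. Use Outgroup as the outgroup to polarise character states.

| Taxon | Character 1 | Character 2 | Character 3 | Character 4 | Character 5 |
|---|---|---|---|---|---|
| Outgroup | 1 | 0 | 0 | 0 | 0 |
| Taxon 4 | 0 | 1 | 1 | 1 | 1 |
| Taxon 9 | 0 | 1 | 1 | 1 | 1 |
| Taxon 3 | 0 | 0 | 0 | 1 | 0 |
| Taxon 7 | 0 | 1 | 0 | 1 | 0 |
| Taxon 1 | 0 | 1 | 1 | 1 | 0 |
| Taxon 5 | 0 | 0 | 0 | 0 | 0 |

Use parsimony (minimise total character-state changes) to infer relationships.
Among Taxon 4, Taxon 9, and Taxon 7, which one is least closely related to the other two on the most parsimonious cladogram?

Taxon 7

Character polarity is set by the outgroup: the derived state is whichever differs from the outgroup's state, so for Character 1 the derived state is '0', and for the remaining characters it is '1'.
All ingroup taxa share the derived state '0' for Character 1; it defines the ingroup but does not resolve relationships within it.
Only Taxon 1, Taxon 4, Taxon 7, and Taxon 9 show the derived state '1' for Character 2, supporting them as a clade.
Character 3: derived state '1' in Taxon 1, Taxon 4, and Taxon 9 only — synapomorphy for {Taxon 1, Taxon 4, Taxon 9}.
Character 4: derived state '1' in Taxon 1, Taxon 3, Taxon 4, Taxon 7, and Taxon 9 only — synapomorphy for {Taxon 1, Taxon 3, Taxon 4, Taxon 7, Taxon 9}.
Only Taxon 4 and Taxon 9 show the derived state '1' for Character 5, supporting them as a clade.
Most parsimonious ingroup topology: (((((Taxon 4,Taxon 9),Taxon 1),Taxon 7),Taxon 3),Taxon 5).
Taxon 9 and Taxon 4 share a more recent common ancestor with each other than either does with Taxon 7, so Taxon 7 is the least closely related of the three.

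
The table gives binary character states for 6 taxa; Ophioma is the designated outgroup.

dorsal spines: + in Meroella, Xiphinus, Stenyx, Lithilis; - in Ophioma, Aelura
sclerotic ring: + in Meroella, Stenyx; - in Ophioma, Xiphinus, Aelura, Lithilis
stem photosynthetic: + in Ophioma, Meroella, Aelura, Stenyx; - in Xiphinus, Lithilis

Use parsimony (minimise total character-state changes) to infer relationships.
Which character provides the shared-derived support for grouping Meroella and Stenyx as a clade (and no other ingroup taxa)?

sclerotic ring

Character polarity is set by the outgroup: the derived state is whichever differs from the outgroup's state, so for stem photosynthetic the derived state is '-', and for the remaining characters it is '+'.
dorsal spines: derived state '+' in Lithilis, Meroella, Stenyx, and Xiphinus only — synapomorphy for {Lithilis, Meroella, Stenyx, Xiphinus}.
sclerotic ring (derived state '+') is shared by Meroella and Stenyx — a synapomorphy uniting that clade.
Only Lithilis and Xiphinus show the derived state '-' for stem photosynthetic, supporting them as a clade.
Most parsimonious ingroup topology: (((Meroella,Stenyx),(Xiphinus,Lithilis)),Aelura).
The clade {Meroella, Stenyx} is supported by sclerotic ring: its derived state '+' occurs in exactly those taxa and in no other taxon (including the outgroup).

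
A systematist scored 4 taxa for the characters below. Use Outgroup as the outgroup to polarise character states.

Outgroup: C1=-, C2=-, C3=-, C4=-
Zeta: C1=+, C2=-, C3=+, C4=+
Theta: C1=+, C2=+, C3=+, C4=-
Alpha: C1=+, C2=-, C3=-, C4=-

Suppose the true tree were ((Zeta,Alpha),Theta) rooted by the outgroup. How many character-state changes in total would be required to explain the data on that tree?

Map each character onto ((Zeta,Alpha),Theta) (rooted by Outgroup) and count the minimum state changes it requires (Fitch parsimony):
C1: 1; C2: 1; C3: 2; C4: 1.
Total tree length = 5.

5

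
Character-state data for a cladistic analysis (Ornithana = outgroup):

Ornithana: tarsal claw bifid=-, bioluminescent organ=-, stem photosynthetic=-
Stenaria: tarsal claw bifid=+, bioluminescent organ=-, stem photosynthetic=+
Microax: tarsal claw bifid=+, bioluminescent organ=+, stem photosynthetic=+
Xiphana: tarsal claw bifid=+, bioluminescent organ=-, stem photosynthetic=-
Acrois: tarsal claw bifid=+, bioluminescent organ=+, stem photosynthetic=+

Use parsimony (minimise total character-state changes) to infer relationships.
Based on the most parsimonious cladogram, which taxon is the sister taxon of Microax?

The outgroup has state '-' for every character, so '+' is the derived state throughout.
tarsal claw bifid (derived state '+') is shared by all ingroup taxa — unites the whole ingroup.
bioluminescent organ: derived state '+' in Acrois and Microax only — synapomorphy for {Acrois, Microax}.
stem photosynthetic: derived state '+' in Acrois, Microax, and Stenaria only — synapomorphy for {Acrois, Microax, Stenaria}.
Most parsimonious ingroup topology: ((Stenaria,(Microax,Acrois)),Xiphana).
Microax and Acrois form a cherry on this tree, so they are sister taxa.

Acrois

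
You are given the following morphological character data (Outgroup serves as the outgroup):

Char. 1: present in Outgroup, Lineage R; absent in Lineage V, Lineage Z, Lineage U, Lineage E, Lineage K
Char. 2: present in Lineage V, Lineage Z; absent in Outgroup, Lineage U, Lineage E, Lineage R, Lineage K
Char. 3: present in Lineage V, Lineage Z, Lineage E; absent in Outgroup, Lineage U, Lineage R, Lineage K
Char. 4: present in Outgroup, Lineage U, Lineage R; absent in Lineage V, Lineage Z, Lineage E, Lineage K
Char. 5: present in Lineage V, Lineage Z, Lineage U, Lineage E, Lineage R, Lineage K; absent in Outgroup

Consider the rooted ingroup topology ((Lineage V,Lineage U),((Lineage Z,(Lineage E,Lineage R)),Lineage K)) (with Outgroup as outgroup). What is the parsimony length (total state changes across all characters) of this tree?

Map each character onto ((Lineage V,Lineage U),((Lineage Z,(Lineage E,Lineage R)),Lineage K)) (rooted by Outgroup) and count the minimum state changes it requires (Fitch parsimony):
Char. 1: 2; Char. 2: 2; Char. 3: 3; Char. 4: 3; Char. 5: 1.
Total tree length = 11.

11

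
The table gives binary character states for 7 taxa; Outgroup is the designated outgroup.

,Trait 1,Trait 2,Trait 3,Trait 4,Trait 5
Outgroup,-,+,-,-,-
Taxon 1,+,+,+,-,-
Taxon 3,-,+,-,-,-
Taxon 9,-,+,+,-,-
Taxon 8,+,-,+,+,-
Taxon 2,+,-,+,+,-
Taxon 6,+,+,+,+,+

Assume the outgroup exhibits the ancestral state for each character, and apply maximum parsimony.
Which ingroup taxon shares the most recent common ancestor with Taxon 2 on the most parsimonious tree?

Character polarity is set by the outgroup: the derived state is whichever differs from the outgroup's state, so for Trait 2 the derived state is '-', and for the remaining characters it is '+'.
Trait 1 (derived state '+') is shared by Taxon 1, Taxon 2, Taxon 6, and Taxon 8 — a synapomorphy uniting that clade.
Trait 2 (derived state '-') is shared by Taxon 2 and Taxon 8 — a synapomorphy uniting that clade.
Trait 3: derived state '+' in Taxon 1, Taxon 2, Taxon 6, Taxon 8, and Taxon 9 only — synapomorphy for {Taxon 1, Taxon 2, Taxon 6, Taxon 8, Taxon 9}.
Only Taxon 2, Taxon 6, and Taxon 8 show the derived state '+' for Trait 4, supporting them as a clade.
Trait 5: derived state '+' in Taxon 6 only — an autapomorphy, so it tells us nothing about relationships among taxa.
Most parsimonious ingroup topology: (((Taxon 1,((Taxon 8,Taxon 2),Taxon 6)),Taxon 9),Taxon 3).
Taxon 2 and Taxon 8 form a cherry on this tree, so they are sister taxa.

Taxon 8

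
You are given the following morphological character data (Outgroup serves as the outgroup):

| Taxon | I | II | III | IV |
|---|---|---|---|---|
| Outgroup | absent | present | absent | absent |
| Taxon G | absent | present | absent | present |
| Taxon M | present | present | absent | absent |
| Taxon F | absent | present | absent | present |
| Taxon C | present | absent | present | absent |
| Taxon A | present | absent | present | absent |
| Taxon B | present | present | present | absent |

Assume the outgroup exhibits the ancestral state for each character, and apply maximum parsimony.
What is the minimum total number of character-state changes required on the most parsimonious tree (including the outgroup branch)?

Character polarity is set by the outgroup: the derived state is whichever differs from the outgroup's state, so for II the derived state is 'absent', and for the remaining characters it is 'present'.
I (derived state 'present') is shared by Taxon A, Taxon B, Taxon C, and Taxon M — a synapomorphy uniting that clade.
II (derived state 'absent') is shared by Taxon A and Taxon C — a synapomorphy uniting that clade.
III: derived state 'present' in Taxon A, Taxon B, and Taxon C only — synapomorphy for {Taxon A, Taxon B, Taxon C}.
Only Taxon F and Taxon G show the derived state 'present' for IV, supporting them as a clade.
Most parsimonious ingroup topology: ((Taxon G,Taxon F),(Taxon M,((Taxon C,Taxon A),Taxon B))).
Changes per character on this tree: I: 1; II: 1; III: 1; IV: 1.
Total = 4.

4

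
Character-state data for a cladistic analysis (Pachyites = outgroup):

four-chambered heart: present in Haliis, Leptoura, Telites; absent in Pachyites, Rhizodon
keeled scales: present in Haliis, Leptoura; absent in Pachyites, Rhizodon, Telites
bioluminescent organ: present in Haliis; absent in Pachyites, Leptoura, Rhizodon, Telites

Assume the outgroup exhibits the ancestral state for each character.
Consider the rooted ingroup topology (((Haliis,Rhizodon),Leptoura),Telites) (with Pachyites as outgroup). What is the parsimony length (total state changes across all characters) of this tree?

Map each character onto (((Haliis,Rhizodon),Leptoura),Telites) (rooted by Pachyites) and count the minimum state changes it requires (Fitch parsimony):
four-chambered heart: 2; keeled scales: 2; bioluminescent organ: 1.
Total tree length = 5.

5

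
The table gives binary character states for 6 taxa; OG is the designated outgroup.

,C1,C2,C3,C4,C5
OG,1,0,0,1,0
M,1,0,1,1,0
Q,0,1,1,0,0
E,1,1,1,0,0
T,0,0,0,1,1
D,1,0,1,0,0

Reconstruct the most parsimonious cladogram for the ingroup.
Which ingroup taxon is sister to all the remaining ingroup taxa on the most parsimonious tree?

Character polarity is set by the outgroup: the derived state is whichever differs from the outgroup's state, so for C1, C4 the derived state is '0', and for the remaining characters it is '1'.
C1 (state '0') occurs in Q and T but conflicts with the nesting implied by the other characters — most parsimoniously interpreted as homoplasy.
C2 (derived state '1') is shared by E and Q — a synapomorphy uniting that clade.
Only D, E, M, and Q show the derived state '1' for C3, supporting them as a clade.
C4 (derived state '0') is shared by D, E, and Q — a synapomorphy uniting that clade.
C5: derived state '1' in T only — an autapomorphy, so it tells us nothing about relationships among taxa.
Most parsimonious ingroup topology: ((M,((Q,E),D)),T).
T is sister to the clade containing all other ingroup taxa, so it is the earliest-diverging (most basal) ingroup lineage.

T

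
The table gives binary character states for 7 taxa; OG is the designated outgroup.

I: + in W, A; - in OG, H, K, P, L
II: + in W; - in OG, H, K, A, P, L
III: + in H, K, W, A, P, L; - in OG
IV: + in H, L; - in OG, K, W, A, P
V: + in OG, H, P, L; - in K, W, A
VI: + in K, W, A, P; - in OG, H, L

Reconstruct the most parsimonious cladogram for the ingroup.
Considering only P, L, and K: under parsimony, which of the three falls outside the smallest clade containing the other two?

Character polarity is set by the outgroup: the derived state is whichever differs from the outgroup's state, so for V the derived state is '-', and for the remaining characters it is '+'.
Only A and W show the derived state '+' for I, supporting them as a clade.
II: derived state '+' in W only — an autapomorphy, so it tells us nothing about relationships among taxa.
III (derived state '+') is shared by all ingroup taxa — unites the whole ingroup.
IV (derived state '+') is shared by H and L — a synapomorphy uniting that clade.
V (derived state '-') is shared by A, K, and W — a synapomorphy uniting that clade.
VI (derived state '+') is shared by A, K, P, and W — a synapomorphy uniting that clade.
Most parsimonious ingroup topology: ((H,L),((K,(W,A)),P)).
P and K share a more recent common ancestor with each other than either does with L, so L is the least closely related of the three.

L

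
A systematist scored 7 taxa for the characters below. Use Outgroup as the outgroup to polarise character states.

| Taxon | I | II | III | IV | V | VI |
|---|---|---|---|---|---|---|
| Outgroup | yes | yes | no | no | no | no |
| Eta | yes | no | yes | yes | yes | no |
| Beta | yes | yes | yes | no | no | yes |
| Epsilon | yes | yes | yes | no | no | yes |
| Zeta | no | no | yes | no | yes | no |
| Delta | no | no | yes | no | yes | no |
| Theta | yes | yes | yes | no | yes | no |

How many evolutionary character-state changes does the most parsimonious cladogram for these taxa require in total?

6

Character polarity is set by the outgroup: the derived state is whichever differs from the outgroup's state, so for I, II the derived state is 'no', and for the remaining characters it is 'yes'.
I: derived state 'no' in Delta and Zeta only — synapomorphy for {Delta, Zeta}.
II (derived state 'no') is shared by Delta, Eta, and Zeta — a synapomorphy uniting that clade.
III (derived state 'yes') is shared by all ingroup taxa — unites the whole ingroup.
IV: derived state 'yes' in Eta only — an autapomorphy, so it tells us nothing about relationships among taxa.
V: derived state 'yes' in Delta, Eta, Theta, and Zeta only — synapomorphy for {Delta, Eta, Theta, Zeta}.
VI: derived state 'yes' in Beta and Epsilon only — synapomorphy for {Beta, Epsilon}.
Most parsimonious ingroup topology: (((Eta,(Zeta,Delta)),Theta),(Beta,Epsilon)).
Changes per character on this tree: I: 1; II: 1; III: 1; IV: 1; V: 1; VI: 1.
Total = 6.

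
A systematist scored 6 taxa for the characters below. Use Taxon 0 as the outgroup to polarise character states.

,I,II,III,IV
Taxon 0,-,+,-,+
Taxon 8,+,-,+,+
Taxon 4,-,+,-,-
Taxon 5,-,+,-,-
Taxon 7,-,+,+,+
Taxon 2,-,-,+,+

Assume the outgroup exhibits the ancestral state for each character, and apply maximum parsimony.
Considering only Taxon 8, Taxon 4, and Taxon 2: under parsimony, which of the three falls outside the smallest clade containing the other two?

Taxon 4

Character polarity is set by the outgroup: the derived state is whichever differs from the outgroup's state, so for II, IV the derived state is '-', and for the remaining characters it is '+'.
I (derived state '+') is unique to Taxon 8 (autapomorphy; uninformative for grouping).
II: derived state '-' in Taxon 2 and Taxon 8 only — synapomorphy for {Taxon 2, Taxon 8}.
Only Taxon 2, Taxon 7, and Taxon 8 show the derived state '+' for III, supporting them as a clade.
IV: derived state '-' in Taxon 4 and Taxon 5 only — synapomorphy for {Taxon 4, Taxon 5}.
Most parsimonious ingroup topology: (((Taxon 8,Taxon 2),Taxon 7),(Taxon 4,Taxon 5)).
Taxon 8 and Taxon 2 share a more recent common ancestor with each other than either does with Taxon 4, so Taxon 4 is the least closely related of the three.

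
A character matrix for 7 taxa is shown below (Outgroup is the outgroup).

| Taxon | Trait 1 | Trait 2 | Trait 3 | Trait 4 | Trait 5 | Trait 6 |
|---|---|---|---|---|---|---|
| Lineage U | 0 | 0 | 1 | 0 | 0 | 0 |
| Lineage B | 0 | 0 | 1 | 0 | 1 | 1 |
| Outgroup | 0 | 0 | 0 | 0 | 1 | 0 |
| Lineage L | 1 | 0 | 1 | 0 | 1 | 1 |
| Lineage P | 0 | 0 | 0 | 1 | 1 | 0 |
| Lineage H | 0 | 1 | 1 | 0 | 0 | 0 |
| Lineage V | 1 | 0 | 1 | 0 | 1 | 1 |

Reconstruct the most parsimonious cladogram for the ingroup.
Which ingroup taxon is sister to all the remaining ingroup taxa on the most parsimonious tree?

Lineage P

Character polarity is set by the outgroup: the derived state is whichever differs from the outgroup's state, so for Trait 5 the derived state is '0', and for the remaining characters it is '1'.
Trait 1 (derived state '1') is shared by Lineage L and Lineage V — a synapomorphy uniting that clade.
Trait 2 (derived state '1') is unique to Lineage H (autapomorphy; uninformative for grouping).
Trait 3 (derived state '1') is shared by Lineage B, Lineage H, Lineage L, Lineage U, and Lineage V — a synapomorphy uniting that clade.
Trait 4: derived state '1' in Lineage P only — an autapomorphy, so it tells us nothing about relationships among taxa.
Only Lineage H and Lineage U show the derived state '0' for Trait 5, supporting them as a clade.
Only Lineage B, Lineage L, and Lineage V show the derived state '1' for Trait 6, supporting them as a clade.
Most parsimonious ingroup topology: ((((Lineage L,Lineage V),Lineage B),(Lineage H,Lineage U)),Lineage P).
Lineage P is sister to the clade containing all other ingroup taxa, so it is the earliest-diverging (most basal) ingroup lineage.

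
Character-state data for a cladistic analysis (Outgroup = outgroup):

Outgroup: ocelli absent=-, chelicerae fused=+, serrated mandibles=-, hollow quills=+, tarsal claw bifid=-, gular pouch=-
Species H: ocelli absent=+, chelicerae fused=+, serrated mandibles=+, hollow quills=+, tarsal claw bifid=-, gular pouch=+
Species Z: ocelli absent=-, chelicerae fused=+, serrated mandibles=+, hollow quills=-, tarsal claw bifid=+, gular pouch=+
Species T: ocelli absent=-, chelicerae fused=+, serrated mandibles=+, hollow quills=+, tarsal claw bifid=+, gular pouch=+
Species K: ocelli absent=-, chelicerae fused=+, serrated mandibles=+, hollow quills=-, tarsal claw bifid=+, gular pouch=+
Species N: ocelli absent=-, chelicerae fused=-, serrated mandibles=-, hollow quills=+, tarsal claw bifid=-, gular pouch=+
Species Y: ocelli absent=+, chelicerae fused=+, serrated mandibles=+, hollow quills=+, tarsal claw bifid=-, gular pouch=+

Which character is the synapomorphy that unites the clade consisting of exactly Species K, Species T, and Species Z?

tarsal claw bifid

Character polarity is set by the outgroup: the derived state is whichever differs from the outgroup's state, so for chelicerae fused, hollow quills the derived state is '-', and for the remaining characters it is '+'.
Only Species H and Species Y show the derived state '+' for ocelli absent, supporting them as a clade.
chelicerae fused (derived state '-') is unique to Species N (autapomorphy; uninformative for grouping).
serrated mandibles: derived state '+' in Species H, Species K, Species T, Species Y, and Species Z only — synapomorphy for {Species H, Species K, Species T, Species Y, Species Z}.
hollow quills (derived state '-') is shared by Species K and Species Z — a synapomorphy uniting that clade.
tarsal claw bifid: derived state '+' in Species K, Species T, and Species Z only — synapomorphy for {Species K, Species T, Species Z}.
All ingroup taxa share the derived state '+' for gular pouch; it defines the ingroup but does not resolve relationships within it.
Most parsimonious ingroup topology: (((Species H,Species Y),((Species Z,Species K),Species T)),Species N).
The clade {Species K, Species T, Species Z} is supported by tarsal claw bifid: its derived state '+' occurs in exactly those taxa and in no other taxon (including the outgroup).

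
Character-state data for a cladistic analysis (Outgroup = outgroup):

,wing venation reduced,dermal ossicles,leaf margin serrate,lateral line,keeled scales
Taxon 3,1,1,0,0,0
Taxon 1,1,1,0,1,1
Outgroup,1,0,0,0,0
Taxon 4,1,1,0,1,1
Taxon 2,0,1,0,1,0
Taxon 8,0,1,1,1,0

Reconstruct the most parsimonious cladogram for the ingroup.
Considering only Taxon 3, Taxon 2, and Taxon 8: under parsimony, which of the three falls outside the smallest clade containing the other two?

Character polarity is set by the outgroup: the derived state is whichever differs from the outgroup's state, so for wing venation reduced the derived state is '0', and for the remaining characters it is '1'.
wing venation reduced: derived state '0' in Taxon 2 and Taxon 8 only — synapomorphy for {Taxon 2, Taxon 8}.
dermal ossicles (derived state '1') is shared by all ingroup taxa — unites the whole ingroup.
leaf margin serrate (derived state '1') is unique to Taxon 8 (autapomorphy; uninformative for grouping).
lateral line: derived state '1' in Taxon 1, Taxon 2, Taxon 4, and Taxon 8 only — synapomorphy for {Taxon 1, Taxon 2, Taxon 4, Taxon 8}.
keeled scales: derived state '1' in Taxon 1 and Taxon 4 only — synapomorphy for {Taxon 1, Taxon 4}.
Most parsimonious ingroup topology: (((Taxon 4,Taxon 1),(Taxon 8,Taxon 2)),Taxon 3).
Taxon 2 and Taxon 8 share a more recent common ancestor with each other than either does with Taxon 3, so Taxon 3 is the least closely related of the three.

Taxon 3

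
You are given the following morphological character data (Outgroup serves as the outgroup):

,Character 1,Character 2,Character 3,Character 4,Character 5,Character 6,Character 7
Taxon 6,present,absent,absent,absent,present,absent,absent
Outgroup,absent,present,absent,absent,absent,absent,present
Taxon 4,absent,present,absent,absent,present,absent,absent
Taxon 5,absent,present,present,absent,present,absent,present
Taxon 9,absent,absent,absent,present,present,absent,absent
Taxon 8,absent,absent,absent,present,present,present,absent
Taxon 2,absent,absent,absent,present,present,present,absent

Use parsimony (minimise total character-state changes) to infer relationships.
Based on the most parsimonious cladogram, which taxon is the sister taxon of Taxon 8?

Taxon 2

Character polarity is set by the outgroup: the derived state is whichever differs from the outgroup's state, so for Character 2, Character 7 the derived state is 'absent', and for the remaining characters it is 'present'.
Character 1 (derived state 'present') is unique to Taxon 6 (autapomorphy; uninformative for grouping).
Character 2: derived state 'absent' in Taxon 2, Taxon 6, Taxon 8, and Taxon 9 only — synapomorphy for {Taxon 2, Taxon 6, Taxon 8, Taxon 9}.
Character 3: derived state 'present' in Taxon 5 only — an autapomorphy, so it tells us nothing about relationships among taxa.
Character 4: derived state 'present' in Taxon 2, Taxon 8, and Taxon 9 only — synapomorphy for {Taxon 2, Taxon 8, Taxon 9}.
Character 5 (derived state 'present') is shared by all ingroup taxa — unites the whole ingroup.
Only Taxon 2 and Taxon 8 show the derived state 'present' for Character 6, supporting them as a clade.
Character 7: derived state 'absent' in Taxon 2, Taxon 4, Taxon 6, Taxon 8, and Taxon 9 only — synapomorphy for {Taxon 2, Taxon 4, Taxon 6, Taxon 8, Taxon 9}.
Most parsimonious ingroup topology: (((((Taxon 8,Taxon 2),Taxon 9),Taxon 6),Taxon 4),Taxon 5).
Taxon 8 and Taxon 2 form a cherry on this tree, so they are sister taxa.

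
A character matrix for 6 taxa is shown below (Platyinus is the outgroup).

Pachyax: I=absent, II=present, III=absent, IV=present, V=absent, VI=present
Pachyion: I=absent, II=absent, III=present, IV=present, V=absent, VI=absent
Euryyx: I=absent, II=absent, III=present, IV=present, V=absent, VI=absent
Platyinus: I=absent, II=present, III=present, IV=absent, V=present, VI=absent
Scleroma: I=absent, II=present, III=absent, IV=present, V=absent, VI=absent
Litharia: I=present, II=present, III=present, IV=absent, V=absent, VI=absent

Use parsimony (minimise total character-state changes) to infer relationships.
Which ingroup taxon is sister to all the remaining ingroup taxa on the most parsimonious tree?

Character polarity is set by the outgroup: the derived state is whichever differs from the outgroup's state, so for II, III, V the derived state is 'absent', and for the remaining characters it is 'present'.
I: derived state 'present' in Litharia only — an autapomorphy, so it tells us nothing about relationships among taxa.
II: derived state 'absent' in Euryyx and Pachyion only — synapomorphy for {Euryyx, Pachyion}.
Only Pachyax and Scleroma show the derived state 'absent' for III, supporting them as a clade.
IV: derived state 'present' in Euryyx, Pachyax, Pachyion, and Scleroma only — synapomorphy for {Euryyx, Pachyax, Pachyion, Scleroma}.
All ingroup taxa share the derived state 'absent' for V; it defines the ingroup but does not resolve relationships within it.
VI: derived state 'present' in Pachyax only — an autapomorphy, so it tells us nothing about relationships among taxa.
Most parsimonious ingroup topology: (((Euryyx,Pachyion),(Pachyax,Scleroma)),Litharia).
Litharia is sister to the clade containing all other ingroup taxa, so it is the earliest-diverging (most basal) ingroup lineage.

Litharia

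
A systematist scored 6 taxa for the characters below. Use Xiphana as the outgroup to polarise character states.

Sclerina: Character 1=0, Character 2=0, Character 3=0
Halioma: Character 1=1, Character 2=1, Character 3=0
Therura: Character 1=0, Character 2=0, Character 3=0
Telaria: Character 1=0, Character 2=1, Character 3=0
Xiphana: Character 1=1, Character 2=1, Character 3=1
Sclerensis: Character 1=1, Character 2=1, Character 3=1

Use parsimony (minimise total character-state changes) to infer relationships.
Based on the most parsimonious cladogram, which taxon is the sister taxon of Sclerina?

Therura

The outgroup has state '1' for every character, so '0' is the derived state throughout.
Character 1: derived state '0' in Sclerina, Telaria, and Therura only — synapomorphy for {Sclerina, Telaria, Therura}.
Only Sclerina and Therura show the derived state '0' for Character 2, supporting them as a clade.
Character 3: derived state '0' in Halioma, Sclerina, Telaria, and Therura only — synapomorphy for {Halioma, Sclerina, Telaria, Therura}.
Most parsimonious ingroup topology: ((((Sclerina,Therura),Telaria),Halioma),Sclerensis).
Sclerina and Therura form a cherry on this tree, so they are sister taxa.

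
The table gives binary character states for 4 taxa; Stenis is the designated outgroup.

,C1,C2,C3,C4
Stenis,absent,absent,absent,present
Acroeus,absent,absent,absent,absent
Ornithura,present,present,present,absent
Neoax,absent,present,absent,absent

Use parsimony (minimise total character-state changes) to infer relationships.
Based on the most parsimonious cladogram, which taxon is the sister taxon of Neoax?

Character polarity is set by the outgroup: the derived state is whichever differs from the outgroup's state, so for C4 the derived state is 'absent', and for the remaining characters it is 'present'.
C1: derived state 'present' in Ornithura only — an autapomorphy, so it tells us nothing about relationships among taxa.
C2: derived state 'present' in Neoax and Ornithura only — synapomorphy for {Neoax, Ornithura}.
C3 (derived state 'present') is unique to Ornithura (autapomorphy; uninformative for grouping).
C4 (derived state 'absent') is shared by all ingroup taxa — unites the whole ingroup.
Most parsimonious ingroup topology: (Acroeus,(Ornithura,Neoax)).
Neoax and Ornithura form a cherry on this tree, so they are sister taxa.

Ornithura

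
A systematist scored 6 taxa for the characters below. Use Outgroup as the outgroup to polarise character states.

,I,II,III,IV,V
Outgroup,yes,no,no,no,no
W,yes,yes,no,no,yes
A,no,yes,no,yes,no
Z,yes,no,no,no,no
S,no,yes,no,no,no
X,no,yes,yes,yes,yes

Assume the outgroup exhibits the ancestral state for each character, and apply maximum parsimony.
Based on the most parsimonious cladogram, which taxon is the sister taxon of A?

Character polarity is set by the outgroup: the derived state is whichever differs from the outgroup's state, so for I the derived state is 'no', and for the remaining characters it is 'yes'.
I (derived state 'no') is shared by A, S, and X — a synapomorphy uniting that clade.
Only A, S, W, and X show the derived state 'yes' for II, supporting them as a clade.
III (derived state 'yes') is unique to X (autapomorphy; uninformative for grouping).
IV (derived state 'yes') is shared by A and X — a synapomorphy uniting that clade.
V (state 'yes') occurs in W and X but conflicts with the nesting implied by the other characters — most parsimoniously interpreted as homoplasy.
Most parsimonious ingroup topology: ((((A,X),S),W),Z).
A and X form a cherry on this tree, so they are sister taxa.

X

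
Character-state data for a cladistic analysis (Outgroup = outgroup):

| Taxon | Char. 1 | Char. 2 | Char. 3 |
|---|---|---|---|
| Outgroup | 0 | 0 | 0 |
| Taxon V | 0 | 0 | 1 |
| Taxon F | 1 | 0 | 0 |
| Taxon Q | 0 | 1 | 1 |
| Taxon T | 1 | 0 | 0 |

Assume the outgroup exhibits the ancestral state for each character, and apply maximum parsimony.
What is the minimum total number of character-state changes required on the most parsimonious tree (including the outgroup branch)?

The outgroup has state '0' for every character, so '1' is the derived state throughout.
Only Taxon F and Taxon T show the derived state '1' for Char. 1, supporting them as a clade.
Char. 2 (derived state '1') is unique to Taxon Q (autapomorphy; uninformative for grouping).
Char. 3 (derived state '1') is shared by Taxon Q and Taxon V — a synapomorphy uniting that clade.
Most parsimonious ingroup topology: ((Taxon V,Taxon Q),(Taxon F,Taxon T)).
Changes per character on this tree: Char. 1: 1; Char. 2: 1; Char. 3: 1.
Total = 3.

3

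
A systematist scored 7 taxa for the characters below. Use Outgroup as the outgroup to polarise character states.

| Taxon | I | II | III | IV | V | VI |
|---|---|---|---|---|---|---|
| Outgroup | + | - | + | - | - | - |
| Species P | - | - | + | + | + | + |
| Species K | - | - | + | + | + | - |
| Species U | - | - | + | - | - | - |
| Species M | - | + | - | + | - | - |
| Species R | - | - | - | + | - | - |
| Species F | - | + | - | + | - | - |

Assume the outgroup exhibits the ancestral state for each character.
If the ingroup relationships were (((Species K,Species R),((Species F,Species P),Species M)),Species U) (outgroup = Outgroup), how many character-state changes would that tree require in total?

10

Map each character onto (((Species K,Species R),((Species F,Species P),Species M)),Species U) (rooted by Outgroup) and count the minimum state changes it requires (Fitch parsimony):
I: 1; II: 2; III: 3; IV: 1; V: 2; VI: 1.
Total tree length = 10.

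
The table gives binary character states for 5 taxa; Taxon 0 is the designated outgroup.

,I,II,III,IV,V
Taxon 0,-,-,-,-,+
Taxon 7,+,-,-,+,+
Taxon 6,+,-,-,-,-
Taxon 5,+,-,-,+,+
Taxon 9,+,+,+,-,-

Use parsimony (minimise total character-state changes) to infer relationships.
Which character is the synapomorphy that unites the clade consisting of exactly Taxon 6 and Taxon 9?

Character polarity is set by the outgroup: the derived state is whichever differs from the outgroup's state, so for V the derived state is '-', and for the remaining characters it is '+'.
All ingroup taxa share the derived state '+' for I; it defines the ingroup but does not resolve relationships within it.
II: derived state '+' in Taxon 9 only — an autapomorphy, so it tells us nothing about relationships among taxa.
III: derived state '+' in Taxon 9 only — an autapomorphy, so it tells us nothing about relationships among taxa.
Only Taxon 5 and Taxon 7 show the derived state '+' for IV, supporting them as a clade.
Only Taxon 6 and Taxon 9 show the derived state '-' for V, supporting them as a clade.
Most parsimonious ingroup topology: ((Taxon 7,Taxon 5),(Taxon 6,Taxon 9)).
The clade {Taxon 6, Taxon 9} is supported by V: its derived state '-' occurs in exactly those taxa and in no other taxon (including the outgroup).

V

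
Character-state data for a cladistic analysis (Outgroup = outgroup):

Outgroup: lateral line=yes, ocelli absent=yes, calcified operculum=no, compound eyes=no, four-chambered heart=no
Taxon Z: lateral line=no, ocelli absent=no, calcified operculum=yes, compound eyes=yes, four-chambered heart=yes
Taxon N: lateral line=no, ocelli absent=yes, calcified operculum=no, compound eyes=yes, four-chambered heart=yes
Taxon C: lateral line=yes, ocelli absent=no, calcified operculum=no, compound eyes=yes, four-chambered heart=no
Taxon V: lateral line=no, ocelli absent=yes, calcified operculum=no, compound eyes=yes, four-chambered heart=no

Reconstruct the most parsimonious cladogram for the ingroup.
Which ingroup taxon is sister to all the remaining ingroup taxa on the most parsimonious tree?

Taxon C

Character polarity is set by the outgroup: the derived state is whichever differs from the outgroup's state, so for lateral line, ocelli absent the derived state is 'no', and for the remaining characters it is 'yes'.
lateral line (derived state 'no') is shared by Taxon N, Taxon V, and Taxon Z — a synapomorphy uniting that clade.
ocelli absent groups Taxon C and Taxon Z, which is incompatible with the clades supported by the remaining characters; treating it as convergent (homoplasy) costs fewer steps than any alternative tree.
calcified operculum (derived state 'yes') is unique to Taxon Z (autapomorphy; uninformative for grouping).
compound eyes (derived state 'yes') is shared by all ingroup taxa — unites the whole ingroup.
four-chambered heart (derived state 'yes') is shared by Taxon N and Taxon Z — a synapomorphy uniting that clade.
Most parsimonious ingroup topology: (((Taxon Z,Taxon N),Taxon V),Taxon C).
Taxon C is sister to the clade containing all other ingroup taxa, so it is the earliest-diverging (most basal) ingroup lineage.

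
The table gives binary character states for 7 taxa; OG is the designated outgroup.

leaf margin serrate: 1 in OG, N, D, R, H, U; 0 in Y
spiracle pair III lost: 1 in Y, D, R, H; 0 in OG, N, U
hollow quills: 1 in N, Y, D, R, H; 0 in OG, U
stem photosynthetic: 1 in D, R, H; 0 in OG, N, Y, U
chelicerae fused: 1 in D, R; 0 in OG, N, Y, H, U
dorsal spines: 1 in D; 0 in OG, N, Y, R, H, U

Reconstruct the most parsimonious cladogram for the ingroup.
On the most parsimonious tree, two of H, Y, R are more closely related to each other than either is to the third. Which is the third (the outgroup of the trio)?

Character polarity is set by the outgroup: the derived state is whichever differs from the outgroup's state, so for leaf margin serrate the derived state is '0', and for the remaining characters it is '1'.
leaf margin serrate (derived state '0') is unique to Y (autapomorphy; uninformative for grouping).
Only D, H, R, and Y show the derived state '1' for spiracle pair III lost, supporting them as a clade.
hollow quills (derived state '1') is shared by D, H, N, R, and Y — a synapomorphy uniting that clade.
stem photosynthetic: derived state '1' in D, H, and R only — synapomorphy for {D, H, R}.
Only D and R show the derived state '1' for chelicerae fused, supporting them as a clade.
dorsal spines (derived state '1') is unique to D (autapomorphy; uninformative for grouping).
Most parsimonious ingroup topology: ((N,(Y,((D,R),H))),U).
R and H share a more recent common ancestor with each other than either does with Y, so Y is the least closely related of the three.

Y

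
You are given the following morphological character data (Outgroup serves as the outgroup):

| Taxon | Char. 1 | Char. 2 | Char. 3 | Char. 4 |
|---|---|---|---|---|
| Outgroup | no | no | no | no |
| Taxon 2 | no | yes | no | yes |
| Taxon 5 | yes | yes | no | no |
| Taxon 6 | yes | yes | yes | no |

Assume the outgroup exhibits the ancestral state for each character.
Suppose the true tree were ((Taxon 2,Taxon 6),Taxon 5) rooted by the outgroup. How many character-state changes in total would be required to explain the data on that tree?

5

Map each character onto ((Taxon 2,Taxon 6),Taxon 5) (rooted by Outgroup) and count the minimum state changes it requires (Fitch parsimony):
Char. 1: 2; Char. 2: 1; Char. 3: 1; Char. 4: 1.
Total tree length = 5.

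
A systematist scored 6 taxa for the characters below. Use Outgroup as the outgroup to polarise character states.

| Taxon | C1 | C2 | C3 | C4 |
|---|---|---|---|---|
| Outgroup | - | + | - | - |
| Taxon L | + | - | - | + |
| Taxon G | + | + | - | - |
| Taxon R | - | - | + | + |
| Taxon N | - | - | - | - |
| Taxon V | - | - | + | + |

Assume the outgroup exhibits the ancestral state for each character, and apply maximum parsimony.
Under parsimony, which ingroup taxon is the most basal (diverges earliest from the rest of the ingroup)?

Character polarity is set by the outgroup: the derived state is whichever differs from the outgroup's state, so for C2 the derived state is '-', and for the remaining characters it is '+'.
C1 groups Taxon G and Taxon L, which is incompatible with the clades supported by the remaining characters; treating it as convergent (homoplasy) costs fewer steps than any alternative tree.
C2 (derived state '-') is shared by Taxon L, Taxon N, Taxon R, and Taxon V — a synapomorphy uniting that clade.
Only Taxon R and Taxon V show the derived state '+' for C3, supporting them as a clade.
C4 (derived state '+') is shared by Taxon L, Taxon R, and Taxon V — a synapomorphy uniting that clade.
Most parsimonious ingroup topology: (((Taxon L,(Taxon R,Taxon V)),Taxon N),Taxon G).
Taxon G is sister to the clade containing all other ingroup taxa, so it is the earliest-diverging (most basal) ingroup lineage.

Taxon G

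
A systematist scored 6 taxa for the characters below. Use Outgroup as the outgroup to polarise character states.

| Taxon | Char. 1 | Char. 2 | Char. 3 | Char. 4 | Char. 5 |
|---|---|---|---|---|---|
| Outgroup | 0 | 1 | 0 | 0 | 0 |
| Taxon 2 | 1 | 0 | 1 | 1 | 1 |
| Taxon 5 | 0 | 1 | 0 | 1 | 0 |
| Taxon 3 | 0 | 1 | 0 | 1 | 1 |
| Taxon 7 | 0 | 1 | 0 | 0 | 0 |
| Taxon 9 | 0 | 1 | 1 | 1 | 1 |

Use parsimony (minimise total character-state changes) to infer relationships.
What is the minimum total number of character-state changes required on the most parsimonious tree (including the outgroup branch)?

Character polarity is set by the outgroup: the derived state is whichever differs from the outgroup's state, so for Char. 2 the derived state is '0', and for the remaining characters it is '1'.
Char. 1: derived state '1' in Taxon 2 only — an autapomorphy, so it tells us nothing about relationships among taxa.
Char. 2 (derived state '0') is unique to Taxon 2 (autapomorphy; uninformative for grouping).
Char. 3: derived state '1' in Taxon 2 and Taxon 9 only — synapomorphy for {Taxon 2, Taxon 9}.
Only Taxon 2, Taxon 3, Taxon 5, and Taxon 9 show the derived state '1' for Char. 4, supporting them as a clade.
Char. 5 (derived state '1') is shared by Taxon 2, Taxon 3, and Taxon 9 — a synapomorphy uniting that clade.
Most parsimonious ingroup topology: ((((Taxon 2,Taxon 9),Taxon 3),Taxon 5),Taxon 7).
Changes per character on this tree: Char. 1: 1; Char. 2: 1; Char. 3: 1; Char. 4: 1; Char. 5: 1.
Total = 5.

5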